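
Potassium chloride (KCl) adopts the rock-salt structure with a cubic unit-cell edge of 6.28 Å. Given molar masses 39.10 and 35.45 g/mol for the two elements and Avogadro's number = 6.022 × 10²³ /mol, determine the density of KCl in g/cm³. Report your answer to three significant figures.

2.00 g/cm³

The rock-salt structure contains Z = 4 formula units per cell; M(KCl) = 39.10 + 35.45 = 74.55 g/mol.
a³ = (6.280 × 10^-8 cm)³ = 2.477 × 10^-22 cm³.
ρ = 4 × 74.55 / (6.022 × 10²³ × 2.477 × 10^-22) = 1.999 g/cm³.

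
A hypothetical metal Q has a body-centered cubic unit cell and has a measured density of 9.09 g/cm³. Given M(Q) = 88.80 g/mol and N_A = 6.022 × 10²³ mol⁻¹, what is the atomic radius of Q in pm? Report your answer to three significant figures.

138 pm

For a BCC cell (Z = 2), a³ = Z·M/(N_A·ρ) = 2 × 88.80 / (6.022 × 10²³ × 9.090) = 3.244 × 10^-23 cm³, so a = 3.189 × 10^-8 cm = 318.9 pm.
Atoms touch along the body diagonal, so √3·a = 4r, so r = 0.4330 × a = 138 pm.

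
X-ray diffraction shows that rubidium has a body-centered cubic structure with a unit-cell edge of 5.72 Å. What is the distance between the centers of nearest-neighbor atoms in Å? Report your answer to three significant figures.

In a BCC structure, atoms touch along the body diagonal, so √3·a = 4r; the nearest-neighbor distance equals 2r = 0.8660·a.
d = 0.8660 × 5.72 = 4.95 Å.

4.95 Å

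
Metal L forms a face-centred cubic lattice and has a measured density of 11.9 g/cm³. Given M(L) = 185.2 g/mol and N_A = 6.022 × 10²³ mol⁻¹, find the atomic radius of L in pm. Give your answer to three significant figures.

For an FCC cell (Z = 4), a³ = Z·M/(N_A·ρ) = 4 × 185.2 / (6.022 × 10²³ × 11.90) = 1.034 × 10^-22 cm³, so a = 4.693 × 10^-8 cm = 469.3 pm.
Atoms touch along the face diagonal, so √2·a = 4r, so r = 0.3536 × a = 166 pm.

166 pm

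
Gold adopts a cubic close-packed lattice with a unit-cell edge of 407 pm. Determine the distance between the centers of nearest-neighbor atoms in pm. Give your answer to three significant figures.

288 pm

In an FCC structure, atoms touch along the face diagonal, so √2·a = 4r; the nearest-neighbor distance equals 2r = 0.7071·a.
d = 0.7071 × 407 = 288 pm.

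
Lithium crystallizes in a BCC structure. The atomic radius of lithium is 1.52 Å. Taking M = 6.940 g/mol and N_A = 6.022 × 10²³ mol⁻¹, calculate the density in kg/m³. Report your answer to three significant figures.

533 kg/m³

In a BCC lattice, atoms touch along the body diagonal, so √3·a = 4r, giving a = 3.510 Å = 3.510 × 10^-8 cm.
With Z = 2, ρ = Z·M/(N_A·a³) = 2 × 6.940 / (6.022 × 10²³ × 4.325 × 10^-23) = 0.5329 g/cm³ = 533 kg/m³.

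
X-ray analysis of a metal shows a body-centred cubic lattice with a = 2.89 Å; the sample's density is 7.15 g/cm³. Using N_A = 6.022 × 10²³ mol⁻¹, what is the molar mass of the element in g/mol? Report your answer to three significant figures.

A BCC cell has Z = 2 atoms; a = 2.890 × 10^-8 cm.
M = ρ·N_A·a³/Z = 7.15 × 6.022 × 10²³ × 2.414 × 10^-23 / 2 = 52.0 g/mol.

52.0 g/mol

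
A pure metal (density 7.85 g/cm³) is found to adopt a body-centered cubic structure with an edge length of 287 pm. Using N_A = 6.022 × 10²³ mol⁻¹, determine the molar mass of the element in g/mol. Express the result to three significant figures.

A BCC cell has Z = 2 atoms; a = 2.870 × 10^-8 cm.
M = ρ·N_A·a³/Z = 7.85 × 6.022 × 10²³ × 2.364 × 10^-23 / 2 = 55.9 g/mol.

55.9 g/mol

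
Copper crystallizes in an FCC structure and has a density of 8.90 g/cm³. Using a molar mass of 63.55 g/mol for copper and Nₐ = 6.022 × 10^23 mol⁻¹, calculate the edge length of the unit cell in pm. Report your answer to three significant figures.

362 pm

With Z = 4 atoms per FCC cell, a³ = Z·M/(N_A·ρ) = 4 × 63.55 / (6.022 × 10²³ × 8.900 g/cm³) = 4.743 × 10^-23 cm³.
a = (4.743 × 10^-23)^(1/3) = 3.620 × 10^-8 cm = 362 pm.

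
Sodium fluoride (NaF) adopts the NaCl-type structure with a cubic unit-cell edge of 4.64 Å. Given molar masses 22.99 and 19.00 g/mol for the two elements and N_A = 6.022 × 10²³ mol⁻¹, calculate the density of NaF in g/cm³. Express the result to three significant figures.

2.79 g/cm³

The NaCl-type structure contains Z = 4 formula units per cell; M(NaF) = 22.99 + 19.00 = 41.99 g/mol.
a³ = (4.640 × 10^-8 cm)³ = 9.990 × 10^-23 cm³.
ρ = 4 × 41.99 / (6.022 × 10²³ × 9.990 × 10^-23) = 2.792 g/cm³.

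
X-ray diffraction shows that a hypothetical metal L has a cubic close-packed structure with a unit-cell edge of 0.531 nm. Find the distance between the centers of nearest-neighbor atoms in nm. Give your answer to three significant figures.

0.375 nm

In an FCC structure, atoms touch along the face diagonal, so √2·a = 4r; the nearest-neighbor distance equals 2r = 0.7071·a.
d = 0.7071 × 0.531 = 0.375 nm.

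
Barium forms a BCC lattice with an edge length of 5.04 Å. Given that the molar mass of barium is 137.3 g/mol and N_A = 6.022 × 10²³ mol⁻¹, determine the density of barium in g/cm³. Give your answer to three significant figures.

A BCC unit cell contains Z = 2 atoms.
Cell volume: a³ = (5.04 Å)³ = (5.040 × 10^-8 cm)³ = 1.280 × 10^-22 cm³.
ρ = Z·M/(N_A·a³) = 2 × 137.3 / (6.022 × 10²³ × 1.280 × 10^-22) = 3.562 g/cm³.

3.56 g/cm³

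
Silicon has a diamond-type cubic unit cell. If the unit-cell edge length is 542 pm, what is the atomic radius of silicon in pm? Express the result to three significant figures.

In a diamond cubic lattice, nearest neighbors lie along the body diagonal with √3·a = 8r.
r = √3·a/8 = 1.7321 × 542 / 8 = 117 pm.

117 pm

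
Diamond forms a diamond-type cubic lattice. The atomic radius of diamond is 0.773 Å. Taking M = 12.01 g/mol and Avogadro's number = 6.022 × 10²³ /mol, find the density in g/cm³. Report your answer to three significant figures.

In a diamond cubic lattice, nearest neighbors lie along the body diagonal with √3·a = 8r, giving a = 3.570 Å = 3.570 × 10^-8 cm.
With Z = 8, ρ = Z·M/(N_A·a³) = 8 × 12.01 / (6.022 × 10²³ × 4.551 × 10^-23) = 3.506 g/cm³.

3.51 g/cm³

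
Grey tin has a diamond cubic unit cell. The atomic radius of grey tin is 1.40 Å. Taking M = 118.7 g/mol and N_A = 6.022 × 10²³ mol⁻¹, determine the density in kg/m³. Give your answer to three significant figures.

5830 kg/m³

In a diamond cubic lattice, nearest neighbors lie along the body diagonal with √3·a = 8r, giving a = 6.466 Å = 6.466 × 10^-8 cm.
With Z = 8, ρ = Z·M/(N_A·a³) = 8 × 118.7 / (6.022 × 10²³ × 2.704 × 10^-22) = 5.832 g/cm³ = 5830 kg/m³.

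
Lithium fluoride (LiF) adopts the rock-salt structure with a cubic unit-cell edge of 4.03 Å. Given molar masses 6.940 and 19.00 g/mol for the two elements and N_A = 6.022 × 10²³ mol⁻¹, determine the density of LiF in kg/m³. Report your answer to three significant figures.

The rock-salt structure contains Z = 4 formula units per cell; M(LiF) = 6.940 + 19.00 = 25.94 g/mol.
a³ = (4.030 × 10^-8 cm)³ = 6.545 × 10^-23 cm³.
ρ = 4 × 25.94 / (6.022 × 10²³ × 6.545 × 10^-23) = 2.633 g/cm³ = 2630 kg/m³.

2630 kg/m³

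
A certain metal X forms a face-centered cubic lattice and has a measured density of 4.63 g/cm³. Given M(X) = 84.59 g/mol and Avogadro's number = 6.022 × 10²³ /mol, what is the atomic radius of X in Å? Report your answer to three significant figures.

For an FCC cell (Z = 4), a³ = Z·M/(N_A·ρ) = 4 × 84.59 / (6.022 × 10²³ × 4.630) = 1.214 × 10^-22 cm³, so a = 4.951 × 10^-8 cm = 4.951 Å.
Atoms touch along the face diagonal, so √2·a = 4r, so r = 0.3536 × a = 1.75 Å.

1.75 Å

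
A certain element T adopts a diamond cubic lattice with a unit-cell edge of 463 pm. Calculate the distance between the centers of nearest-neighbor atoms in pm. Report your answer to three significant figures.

200 pm

In a diamond cubic structure, nearest neighbors lie along the body diagonal with √3·a = 8r; the nearest-neighbor distance equals 2r = 0.4330·a.
d = 0.4330 × 463 = 200 pm.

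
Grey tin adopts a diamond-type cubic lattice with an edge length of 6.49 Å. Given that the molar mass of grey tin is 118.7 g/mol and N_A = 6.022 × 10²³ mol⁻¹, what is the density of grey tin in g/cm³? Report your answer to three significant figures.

5.77 g/cm³

A diamond cubic unit cell contains Z = 8 atoms.
Cell volume: a³ = (6.49 Å)³ = (6.490 × 10^-8 cm)³ = 2.734 × 10^-22 cm³.
ρ = Z·M/(N_A·a³) = 8 × 118.7 / (6.022 × 10²³ × 2.734 × 10^-22) = 5.769 g/cm³.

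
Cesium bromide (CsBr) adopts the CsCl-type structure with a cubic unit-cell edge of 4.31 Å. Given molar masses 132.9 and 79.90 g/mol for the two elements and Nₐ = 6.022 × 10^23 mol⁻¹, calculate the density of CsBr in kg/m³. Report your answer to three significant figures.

The CsCl-type structure contains Z = 1 formula unit per cell; M(CsBr) = 132.9 + 79.90 = 212.8 g/mol.
a³ = (4.310 × 10^-8 cm)³ = 8.006 × 10^-23 cm³.
ρ = 1 × 212.8 / (6.022 × 10²³ × 8.006 × 10^-23) = 4.414 g/cm³ = 4410 kg/m³.

4410 kg/m³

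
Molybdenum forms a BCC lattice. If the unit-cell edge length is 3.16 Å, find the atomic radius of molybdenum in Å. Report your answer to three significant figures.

In a BCC lattice, atoms touch along the body diagonal, so √3·a = 4r.
r = √3·a/4 = 1.7321 × 3.16 / 4 = 1.37 Å.

1.37 Å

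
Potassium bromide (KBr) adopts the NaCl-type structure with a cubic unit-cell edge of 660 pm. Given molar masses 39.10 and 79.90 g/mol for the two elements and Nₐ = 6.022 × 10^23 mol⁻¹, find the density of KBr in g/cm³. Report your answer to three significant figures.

The NaCl-type structure contains Z = 4 formula units per cell; M(KBr) = 39.10 + 79.90 = 119.0 g/mol.
a³ = (6.600 × 10^-8 cm)³ = 2.875 × 10^-22 cm³.
ρ = 4 × 119.0 / (6.022 × 10²³ × 2.875 × 10^-22) = 2.749 g/cm³.

2.75 g/cm³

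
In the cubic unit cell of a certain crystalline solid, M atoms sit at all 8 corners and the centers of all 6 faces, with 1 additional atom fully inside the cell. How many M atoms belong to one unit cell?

Corner atoms are shared by 8 cells (1/8 each), face atoms by 2 (1/2 each), interior atoms are unshared.
Net atoms = 8 × 1/8 + 6 × 1/2 + 1 = 1 + 3 + 1 = 5.

5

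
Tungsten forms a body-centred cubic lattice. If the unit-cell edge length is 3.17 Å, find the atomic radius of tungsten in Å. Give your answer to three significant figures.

In a BCC lattice, atoms touch along the body diagonal, so √3·a = 4r.
r = √3·a/4 = 1.7321 × 3.17 / 4 = 1.37 Å.

1.37 Å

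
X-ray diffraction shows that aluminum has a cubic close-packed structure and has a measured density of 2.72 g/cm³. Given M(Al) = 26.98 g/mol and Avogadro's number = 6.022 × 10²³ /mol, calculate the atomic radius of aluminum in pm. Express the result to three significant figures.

143 pm

For an FCC cell (Z = 4), a³ = Z·M/(N_A·ρ) = 4 × 26.98 / (6.022 × 10²³ × 2.720) = 6.589 × 10^-23 cm³, so a = 4.039 × 10^-8 cm = 403.9 pm.
Atoms touch along the face diagonal, so √2·a = 4r, so r = 0.3536 × a = 143 pm.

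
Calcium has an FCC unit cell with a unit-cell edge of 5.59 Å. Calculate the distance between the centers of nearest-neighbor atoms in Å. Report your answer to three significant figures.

In an FCC structure, atoms touch along the face diagonal, so √2·a = 4r; the nearest-neighbor distance equals 2r = 0.7071·a.
d = 0.7071 × 5.59 = 3.95 Å.

3.95 Å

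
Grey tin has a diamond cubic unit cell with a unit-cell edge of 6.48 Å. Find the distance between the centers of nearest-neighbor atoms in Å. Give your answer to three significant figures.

2.81 Å

In a diamond cubic structure, nearest neighbors lie along the body diagonal with √3·a = 8r; the nearest-neighbor distance equals 2r = 0.4330·a.
d = 0.4330 × 6.48 = 2.81 Å.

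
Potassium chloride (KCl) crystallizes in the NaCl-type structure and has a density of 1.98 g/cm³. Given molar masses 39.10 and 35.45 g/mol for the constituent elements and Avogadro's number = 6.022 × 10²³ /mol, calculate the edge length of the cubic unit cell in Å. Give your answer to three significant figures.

M(KCl) = 74.55 g/mol; Z = 4 formula units per cell.
a³ = Z·M/(N_A·ρ) = 4 × 74.55 / (6.022 × 10²³ × 1.98) = 2.501 × 10^-22 cm³, so a = 6.300 × 10^-8 cm = 6.30 Å.

6.30 Å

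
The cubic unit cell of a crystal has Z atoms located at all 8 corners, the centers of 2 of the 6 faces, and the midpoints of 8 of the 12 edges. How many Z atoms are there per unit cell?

4

Corner atoms are shared by 8 cells (1/8 each), face atoms by 2 (1/2 each), edge atoms by 4 (1/4 each).
Net atoms = 8 × 1/8 + 2 × 1/2 + 8 × 1/4 = 1 + 1 + 2 = 4.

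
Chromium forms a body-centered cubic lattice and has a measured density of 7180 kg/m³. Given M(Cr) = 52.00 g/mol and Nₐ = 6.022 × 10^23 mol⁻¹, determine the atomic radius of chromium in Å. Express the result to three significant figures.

1.25 Å

For a BCC cell (Z = 2), a³ = Z·M/(N_A·ρ) = 2 × 52.00 / (6.022 × 10²³ × 7.180) = 2.405 × 10^-23 cm³, so a = 2.887 × 10^-8 cm = 2.887 Å.
Atoms touch along the body diagonal, so √3·a = 4r, so r = 0.4330 × a = 1.25 Å.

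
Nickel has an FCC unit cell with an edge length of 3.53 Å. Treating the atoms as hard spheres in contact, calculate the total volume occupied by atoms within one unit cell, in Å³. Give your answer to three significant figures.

In an FCC lattice atoms touch along the face diagonal, so √2·a = 4r, so r = 0.3536a = 1.248 Å.
V_atoms = Z × (4/3)πr³ = 4 × (4/3)π × (1.248)³ = 32.6 Å³.

32.6 Å³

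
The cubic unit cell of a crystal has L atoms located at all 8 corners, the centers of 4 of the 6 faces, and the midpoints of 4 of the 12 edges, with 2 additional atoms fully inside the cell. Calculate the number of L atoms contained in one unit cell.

6

Corner atoms are shared by 8 cells (1/8 each), face atoms by 2 (1/2 each), edge atoms by 4 (1/4 each), interior atoms are unshared.
Net atoms = 8 × 1/8 + 4 × 1/2 + 4 × 1/4 + 2 = 1 + 2 + 1 + 2 = 6.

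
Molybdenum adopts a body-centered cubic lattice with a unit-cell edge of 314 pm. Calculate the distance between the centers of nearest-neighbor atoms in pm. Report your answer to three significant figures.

272 pm

In a BCC structure, atoms touch along the body diagonal, so √3·a = 4r; the nearest-neighbor distance equals 2r = 0.8660·a.
d = 0.8660 × 314 = 272 pm.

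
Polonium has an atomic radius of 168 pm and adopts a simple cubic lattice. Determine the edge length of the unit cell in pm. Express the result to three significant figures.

In a simple cubic lattice, atoms touch along the cell edge, so a = 2r.
a = 2r = 2 × 168 = 336 pm.

336 pm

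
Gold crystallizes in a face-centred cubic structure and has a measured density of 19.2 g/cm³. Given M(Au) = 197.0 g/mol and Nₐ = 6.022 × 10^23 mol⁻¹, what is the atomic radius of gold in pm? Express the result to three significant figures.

For an FCC cell (Z = 4), a³ = Z·M/(N_A·ρ) = 4 × 197.0 / (6.022 × 10²³ × 19.20) = 6.815 × 10^-23 cm³, so a = 4.085 × 10^-8 cm = 408.5 pm.
Atoms touch along the face diagonal, so √2·a = 4r, so r = 0.3536 × a = 144 pm.

144 pm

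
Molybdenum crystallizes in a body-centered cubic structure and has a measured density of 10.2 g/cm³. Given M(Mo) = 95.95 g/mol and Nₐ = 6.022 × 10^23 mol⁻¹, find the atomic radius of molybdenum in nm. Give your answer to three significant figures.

0.136 nm

For a BCC cell (Z = 2), a³ = Z·M/(N_A·ρ) = 2 × 95.95 / (6.022 × 10²³ × 10.20) = 3.124 × 10^-23 cm³, so a = 3.150 × 10^-8 cm = 0.3150 nm.
Atoms touch along the body diagonal, so √3·a = 4r, so r = 0.4330 × a = 0.136 nm.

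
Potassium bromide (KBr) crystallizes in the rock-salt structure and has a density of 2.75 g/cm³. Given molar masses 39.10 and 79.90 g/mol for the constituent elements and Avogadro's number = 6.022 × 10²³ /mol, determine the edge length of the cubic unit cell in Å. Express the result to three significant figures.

6.60 Å

M(KBr) = 119.0 g/mol; Z = 4 formula units per cell.
a³ = Z·M/(N_A·ρ) = 4 × 119.0 / (6.022 × 10²³ × 2.75) = 2.874 × 10^-22 cm³, so a = 6.600 × 10^-8 cm = 6.60 Å.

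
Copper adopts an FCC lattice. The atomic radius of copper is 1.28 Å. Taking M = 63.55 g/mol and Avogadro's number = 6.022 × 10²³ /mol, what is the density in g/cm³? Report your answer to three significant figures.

In an FCC lattice, atoms touch along the face diagonal, so √2·a = 4r, giving a = 3.620 Å = 3.620 × 10^-8 cm.
With Z = 4, ρ = Z·M/(N_A·a³) = 4 × 63.55 / (6.022 × 10²³ × 4.745 × 10^-23) = 8.895 g/cm³.

8.90 g/cm³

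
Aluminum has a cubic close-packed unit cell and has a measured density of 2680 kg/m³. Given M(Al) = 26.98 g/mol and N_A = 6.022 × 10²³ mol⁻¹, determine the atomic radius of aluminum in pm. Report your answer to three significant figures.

144 pm

For an FCC cell (Z = 4), a³ = Z·M/(N_A·ρ) = 4 × 26.98 / (6.022 × 10²³ × 2.680) = 6.687 × 10^-23 cm³, so a = 4.059 × 10^-8 cm = 405.9 pm.
Atoms touch along the face diagonal, so √2·a = 4r, so r = 0.3536 × a = 144 pm.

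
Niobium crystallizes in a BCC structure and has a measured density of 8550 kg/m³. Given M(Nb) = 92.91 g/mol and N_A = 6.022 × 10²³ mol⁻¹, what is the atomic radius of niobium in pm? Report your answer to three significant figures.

143 pm

For a BCC cell (Z = 2), a³ = Z·M/(N_A·ρ) = 2 × 92.91 / (6.022 × 10²³ × 8.550) = 3.609 × 10^-23 cm³, so a = 3.305 × 10^-8 cm = 330.5 pm.
Atoms touch along the body diagonal, so √3·a = 4r, so r = 0.4330 × a = 143 pm.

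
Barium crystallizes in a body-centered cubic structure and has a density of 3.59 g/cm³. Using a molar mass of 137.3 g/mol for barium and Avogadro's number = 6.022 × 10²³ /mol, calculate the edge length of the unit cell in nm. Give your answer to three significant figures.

0.503 nm

With Z = 2 atoms per BCC cell, a³ = Z·M/(N_A·ρ) = 2 × 137.3 / (6.022 × 10²³ × 3.590 g/cm³) = 1.270 × 10^-22 cm³.
a = (1.270 × 10^-22)^(1/3) = 5.027 × 10^-8 cm = 0.503 nm.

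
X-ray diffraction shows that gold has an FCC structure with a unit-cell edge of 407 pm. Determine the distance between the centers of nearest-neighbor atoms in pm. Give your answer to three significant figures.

In an FCC structure, atoms touch along the face diagonal, so √2·a = 4r; the nearest-neighbor distance equals 2r = 0.7071·a.
d = 0.7071 × 407 = 288 pm.

288 pm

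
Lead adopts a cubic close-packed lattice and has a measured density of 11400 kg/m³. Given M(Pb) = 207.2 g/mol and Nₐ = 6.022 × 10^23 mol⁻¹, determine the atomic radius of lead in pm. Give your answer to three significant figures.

For an FCC cell (Z = 4), a³ = Z·M/(N_A·ρ) = 4 × 207.2 / (6.022 × 10²³ × 11.40) = 1.207 × 10^-22 cm³, so a = 4.942 × 10^-8 cm = 494.2 pm.
Atoms touch along the face diagonal, so √2·a = 4r, so r = 0.3536 × a = 175 pm.

175 pm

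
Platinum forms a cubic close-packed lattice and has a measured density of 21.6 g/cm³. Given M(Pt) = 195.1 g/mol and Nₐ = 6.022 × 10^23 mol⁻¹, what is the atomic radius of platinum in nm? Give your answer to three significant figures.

For an FCC cell (Z = 4), a³ = Z·M/(N_A·ρ) = 4 × 195.1 / (6.022 × 10²³ × 21.60) = 6.000 × 10^-23 cm³, so a = 3.915 × 10^-8 cm = 0.3915 nm.
Atoms touch along the face diagonal, so √2·a = 4r, so r = 0.3536 × a = 0.138 nm.

0.138 nm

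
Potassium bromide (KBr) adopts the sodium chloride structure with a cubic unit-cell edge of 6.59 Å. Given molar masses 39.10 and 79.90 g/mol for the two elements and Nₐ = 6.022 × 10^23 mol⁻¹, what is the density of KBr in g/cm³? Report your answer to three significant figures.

The sodium chloride structure contains Z = 4 formula units per cell; M(KBr) = 39.10 + 79.90 = 119.0 g/mol.
a³ = (6.590 × 10^-8 cm)³ = 2.862 × 10^-22 cm³.
ρ = 4 × 119.0 / (6.022 × 10²³ × 2.862 × 10^-22) = 2.762 g/cm³.

2.76 g/cm³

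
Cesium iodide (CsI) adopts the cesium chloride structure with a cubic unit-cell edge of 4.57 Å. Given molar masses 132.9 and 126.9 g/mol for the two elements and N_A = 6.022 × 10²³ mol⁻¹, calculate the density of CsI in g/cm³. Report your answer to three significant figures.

The cesium chloride structure contains Z = 1 formula unit per cell; M(CsI) = 132.9 + 126.9 = 259.8 g/mol.
a³ = (4.570 × 10^-8 cm)³ = 9.544 × 10^-23 cm³.
ρ = 1 × 259.8 / (6.022 × 10²³ × 9.544 × 10^-23) = 4.520 g/cm³.

4.52 g/cm³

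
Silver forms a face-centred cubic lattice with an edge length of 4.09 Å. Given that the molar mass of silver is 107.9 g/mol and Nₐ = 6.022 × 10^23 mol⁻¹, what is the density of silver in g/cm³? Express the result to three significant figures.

10.5 g/cm³

An FCC unit cell contains Z = 4 atoms.
Cell volume: a³ = (4.09 Å)³ = (4.090 × 10^-8 cm)³ = 6.842 × 10^-23 cm³.
ρ = Z·M/(N_A·a³) = 4 × 107.9 / (6.022 × 10²³ × 6.842 × 10^-23) = 10.48 g/cm³.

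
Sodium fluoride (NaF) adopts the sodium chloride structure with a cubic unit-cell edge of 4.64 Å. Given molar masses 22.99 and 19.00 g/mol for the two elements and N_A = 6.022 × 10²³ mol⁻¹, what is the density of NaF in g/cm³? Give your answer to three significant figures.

The sodium chloride structure contains Z = 4 formula units per cell; M(NaF) = 22.99 + 19.00 = 41.99 g/mol.
a³ = (4.640 × 10^-8 cm)³ = 9.990 × 10^-23 cm³.
ρ = 4 × 41.99 / (6.022 × 10²³ × 9.990 × 10^-23) = 2.792 g/cm³.

2.79 g/cm³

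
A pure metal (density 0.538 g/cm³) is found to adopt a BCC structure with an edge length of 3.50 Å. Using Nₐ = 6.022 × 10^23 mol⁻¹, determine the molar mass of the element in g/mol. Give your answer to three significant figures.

6.95 g/mol

A BCC cell has Z = 2 atoms; a = 3.500 × 10^-8 cm.
M = ρ·N_A·a³/Z = 0.538 × 6.022 × 10²³ × 4.288 × 10^-23 / 2 = 6.95 g/mol.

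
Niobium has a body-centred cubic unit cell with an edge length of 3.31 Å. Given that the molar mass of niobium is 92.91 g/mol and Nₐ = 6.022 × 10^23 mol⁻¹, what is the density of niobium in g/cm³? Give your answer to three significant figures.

8.51 g/cm³

A BCC unit cell contains Z = 2 atoms.
Cell volume: a³ = (3.31 Å)³ = (3.310 × 10^-8 cm)³ = 3.626 × 10^-23 cm³.
ρ = Z·M/(N_A·a³) = 2 × 92.91 / (6.022 × 10²³ × 3.626 × 10^-23) = 8.509 g/cm³.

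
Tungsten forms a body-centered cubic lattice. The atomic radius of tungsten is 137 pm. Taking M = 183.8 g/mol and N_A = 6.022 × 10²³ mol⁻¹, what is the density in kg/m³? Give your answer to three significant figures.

In a BCC lattice, atoms touch along the body diagonal, so √3·a = 4r, giving a = 316.4 pm = 3.164 × 10^-8 cm.
With Z = 2, ρ = Z·M/(N_A·a³) = 2 × 183.8 / (6.022 × 10²³ × 3.167 × 10^-23) = 19.27 g/cm³ = 19300 kg/m³.

19300 kg/m³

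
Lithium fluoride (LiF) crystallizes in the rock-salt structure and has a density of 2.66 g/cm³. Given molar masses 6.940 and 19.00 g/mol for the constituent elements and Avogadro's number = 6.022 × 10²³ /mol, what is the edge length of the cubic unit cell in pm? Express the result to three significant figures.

M(LiF) = 25.94 g/mol; Z = 4 formula units per cell.
a³ = Z·M/(N_A·ρ) = 4 × 25.94 / (6.022 × 10²³ × 2.66) = 6.478 × 10^-23 cm³, so a = 4.016 × 10^-8 cm = 402 pm.

402 pm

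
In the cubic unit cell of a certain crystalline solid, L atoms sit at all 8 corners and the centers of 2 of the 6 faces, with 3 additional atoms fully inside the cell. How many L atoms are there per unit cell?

5

Corner atoms are shared by 8 cells (1/8 each), face atoms by 2 (1/2 each), interior atoms are unshared.
Net atoms = 8 × 1/8 + 2 × 1/2 + 3 = 1 + 1 + 3 = 5.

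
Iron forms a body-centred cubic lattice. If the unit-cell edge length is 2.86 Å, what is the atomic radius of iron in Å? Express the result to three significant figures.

In a BCC lattice, atoms touch along the body diagonal, so √3·a = 4r.
r = √3·a/4 = 1.7321 × 2.86 / 4 = 1.24 Å.

1.24 Å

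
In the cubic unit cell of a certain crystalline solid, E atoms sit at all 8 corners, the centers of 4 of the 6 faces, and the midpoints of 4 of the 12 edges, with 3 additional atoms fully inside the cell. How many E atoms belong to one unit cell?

7

Corner atoms are shared by 8 cells (1/8 each), face atoms by 2 (1/2 each), edge atoms by 4 (1/4 each), interior atoms are unshared.
Net atoms = 8 × 1/8 + 4 × 1/2 + 4 × 1/4 + 3 = 1 + 2 + 1 + 3 = 7.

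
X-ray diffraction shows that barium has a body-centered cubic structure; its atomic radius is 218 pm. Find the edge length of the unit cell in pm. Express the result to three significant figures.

In a BCC lattice, atoms touch along the body diagonal, so √3·a = 4r.
a = 4r/√3 = 4 × 218 / 1.7321 = 503 pm.

503 pm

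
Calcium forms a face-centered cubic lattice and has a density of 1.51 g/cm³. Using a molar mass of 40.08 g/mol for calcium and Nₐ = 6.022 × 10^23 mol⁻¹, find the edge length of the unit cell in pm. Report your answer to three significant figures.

561 pm

With Z = 4 atoms per FCC cell, a³ = Z·M/(N_A·ρ) = 4 × 40.08 / (6.022 × 10²³ × 1.510 g/cm³) = 1.763 × 10^-22 cm³.
a = (1.763 × 10^-22)^(1/3) = 5.607 × 10^-8 cm = 561 pm.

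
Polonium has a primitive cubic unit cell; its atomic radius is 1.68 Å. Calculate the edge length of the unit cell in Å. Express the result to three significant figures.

3.36 Å

In a simple cubic lattice, atoms touch along the cell edge, so a = 2r.
a = 2r = 2 × 1.68 = 3.36 Å.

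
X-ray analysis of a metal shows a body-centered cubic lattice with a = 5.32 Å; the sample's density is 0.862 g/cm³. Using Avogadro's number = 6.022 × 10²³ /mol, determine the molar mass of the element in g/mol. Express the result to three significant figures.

39.1 g/mol

A BCC cell has Z = 2 atoms; a = 5.320 × 10^-8 cm.
M = ρ·N_A·a³/Z = 0.862 × 6.022 × 10²³ × 1.506 × 10^-22 / 2 = 39.1 g/mol.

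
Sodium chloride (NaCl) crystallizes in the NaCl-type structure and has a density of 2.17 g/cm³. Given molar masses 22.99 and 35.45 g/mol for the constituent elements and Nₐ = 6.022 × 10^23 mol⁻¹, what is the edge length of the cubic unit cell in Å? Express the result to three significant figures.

5.63 Å

M(NaCl) = 58.44 g/mol; Z = 4 formula units per cell.
a³ = Z·M/(N_A·ρ) = 4 × 58.44 / (6.022 × 10²³ × 2.17) = 1.789 × 10^-22 cm³, so a = 5.635 × 10^-8 cm = 5.63 Å.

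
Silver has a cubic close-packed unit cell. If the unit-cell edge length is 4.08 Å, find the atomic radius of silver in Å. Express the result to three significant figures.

In an FCC lattice, atoms touch along the face diagonal, so √2·a = 4r.
r = √2·a/4 = 1.4142 × 4.08 / 4 = 1.44 Å.

1.44 Å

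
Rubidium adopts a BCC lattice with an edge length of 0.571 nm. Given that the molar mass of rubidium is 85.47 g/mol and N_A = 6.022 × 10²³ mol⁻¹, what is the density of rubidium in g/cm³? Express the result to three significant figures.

1.52 g/cm³

A BCC unit cell contains Z = 2 atoms.
Cell volume: a³ = (0.571 nm)³ = (5.710 × 10^-8 cm)³ = 1.862 × 10^-22 cm³.
ρ = Z·M/(N_A·a³) = 2 × 85.47 / (6.022 × 10²³ × 1.862 × 10^-22) = 1.525 g/cm³.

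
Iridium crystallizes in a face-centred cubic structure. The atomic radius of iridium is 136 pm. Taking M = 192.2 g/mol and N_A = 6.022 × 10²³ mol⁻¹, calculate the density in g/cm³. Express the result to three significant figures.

22.4 g/cm³

In an FCC lattice, atoms touch along the face diagonal, so √2·a = 4r, giving a = 384.7 pm = 3.847 × 10^-8 cm.
With Z = 4, ρ = Z·M/(N_A·a³) = 4 × 192.2 / (6.022 × 10²³ × 5.692 × 10^-23) = 22.43 g/cm³.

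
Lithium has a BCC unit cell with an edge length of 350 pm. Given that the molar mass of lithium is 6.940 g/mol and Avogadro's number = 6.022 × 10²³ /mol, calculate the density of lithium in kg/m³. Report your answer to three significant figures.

538 kg/m³

A BCC unit cell contains Z = 2 atoms.
Cell volume: a³ = (350 pm)³ = (3.500 × 10^-8 cm)³ = 4.288 × 10^-23 cm³.
ρ = Z·M/(N_A·a³) = 2 × 6.940 / (6.022 × 10²³ × 4.288 × 10^-23) = 0.5376 g/cm³ = 538 kg/m³.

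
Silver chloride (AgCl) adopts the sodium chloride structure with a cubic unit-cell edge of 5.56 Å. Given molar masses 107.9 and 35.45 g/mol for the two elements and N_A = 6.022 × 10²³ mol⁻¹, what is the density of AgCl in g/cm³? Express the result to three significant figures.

The sodium chloride structure contains Z = 4 formula units per cell; M(AgCl) = 107.9 + 35.45 = 143.35 g/mol.
a³ = (5.560 × 10^-8 cm)³ = 1.719 × 10^-22 cm³.
ρ = 4 × 143.35 / (6.022 × 10²³ × 1.719 × 10^-22) = 5.540 g/cm³.

5.54 g/cm³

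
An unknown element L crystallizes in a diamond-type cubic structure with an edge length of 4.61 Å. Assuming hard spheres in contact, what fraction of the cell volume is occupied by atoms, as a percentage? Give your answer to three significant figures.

In a diamond cubic lattice nearest neighbors lie along the body diagonal with √3·a = 8r, so r = 0.2165a = 0.9981 Å.
Packing fraction = Z·(4/3)πr³ / a³ = 8 × (4/3)π × (0.9981)³ / (4.61)³ = 0.3401 = 34.0%.

34.0%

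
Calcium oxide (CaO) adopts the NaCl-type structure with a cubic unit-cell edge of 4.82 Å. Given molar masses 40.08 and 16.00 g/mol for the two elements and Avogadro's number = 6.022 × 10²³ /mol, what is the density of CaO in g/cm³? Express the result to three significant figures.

The NaCl-type structure contains Z = 4 formula units per cell; M(CaO) = 40.08 + 16.00 = 56.08 g/mol.
a³ = (4.820 × 10^-8 cm)³ = 1.120 × 10^-22 cm³.
ρ = 4 × 56.08 / (6.022 × 10²³ × 1.120 × 10^-22) = 3.326 g/cm³.

3.33 g/cm³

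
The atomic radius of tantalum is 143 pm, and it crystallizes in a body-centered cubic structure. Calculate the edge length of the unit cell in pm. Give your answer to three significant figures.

In a BCC lattice, atoms touch along the body diagonal, so √3·a = 4r.
a = 4r/√3 = 4 × 143 / 1.7321 = 330 pm.

330 pm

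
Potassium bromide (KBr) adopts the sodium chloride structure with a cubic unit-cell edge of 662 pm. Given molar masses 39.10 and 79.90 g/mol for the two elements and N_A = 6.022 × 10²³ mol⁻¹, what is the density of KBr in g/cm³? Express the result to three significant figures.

The sodium chloride structure contains Z = 4 formula units per cell; M(KBr) = 39.10 + 79.90 = 119.0 g/mol.
a³ = (6.620 × 10^-8 cm)³ = 2.901 × 10^-22 cm³.
ρ = 4 × 119.0 / (6.022 × 10²³ × 2.901 × 10^-22) = 2.725 g/cm³.

2.72 g/cm³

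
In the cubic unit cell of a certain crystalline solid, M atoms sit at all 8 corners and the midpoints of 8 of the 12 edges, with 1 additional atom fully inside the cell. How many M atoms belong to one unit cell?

4

Corner atoms are shared by 8 cells (1/8 each), edge atoms by 4 (1/4 each), interior atoms are unshared.
Net atoms = 8 × 1/8 + 8 × 1/4 + 1 = 1 + 2 + 1 = 4.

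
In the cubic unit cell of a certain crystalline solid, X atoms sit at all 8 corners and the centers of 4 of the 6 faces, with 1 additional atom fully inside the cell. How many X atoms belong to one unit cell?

4

Corner atoms are shared by 8 cells (1/8 each), face atoms by 2 (1/2 each), interior atoms are unshared.
Net atoms = 8 × 1/8 + 4 × 1/2 + 1 = 1 + 2 + 1 = 4.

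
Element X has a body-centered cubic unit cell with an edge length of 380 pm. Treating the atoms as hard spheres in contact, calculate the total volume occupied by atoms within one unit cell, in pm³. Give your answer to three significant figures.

3.73 × 10^7 pm³

In a BCC lattice atoms touch along the body diagonal, so √3·a = 4r, so r = 0.4330a = 164.5 pm.
V_atoms = Z × (4/3)πr³ = 2 × (4/3)π × (164.5)³ = 3.73 × 10^7 pm³.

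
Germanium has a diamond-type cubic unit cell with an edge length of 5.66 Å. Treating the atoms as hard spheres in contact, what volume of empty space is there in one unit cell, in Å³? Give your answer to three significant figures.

120 Å³

In a diamond cubic lattice nearest neighbors lie along the body diagonal with √3·a = 8r, so r = 0.2165a = 1.225 Å.
V_cell = a³ = 181.3 Å³; V_atoms = 8 × (4/3)πr³ = 61.67 Å³.
Empty space = 181.3 − 61.67 = 120 Å³.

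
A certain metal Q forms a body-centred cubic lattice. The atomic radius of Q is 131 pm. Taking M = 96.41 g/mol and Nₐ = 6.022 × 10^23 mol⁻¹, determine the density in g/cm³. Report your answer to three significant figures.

In a BCC lattice, atoms touch along the body diagonal, so √3·a = 4r, giving a = 302.5 pm = 3.025 × 10^-8 cm.
With Z = 2, ρ = Z·M/(N_A·a³) = 2 × 96.41 / (6.022 × 10²³ × 2.769 × 10^-23) = 11.56 g/cm³.

11.6 g/cm³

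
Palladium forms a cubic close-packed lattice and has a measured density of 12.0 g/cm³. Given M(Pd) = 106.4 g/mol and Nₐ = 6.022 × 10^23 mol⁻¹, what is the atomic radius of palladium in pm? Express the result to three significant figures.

138 pm

For an FCC cell (Z = 4), a³ = Z·M/(N_A·ρ) = 4 × 106.4 / (6.022 × 10²³ × 12.00) = 5.890 × 10^-23 cm³, so a = 3.891 × 10^-8 cm = 389.1 pm.
Atoms touch along the face diagonal, so √2·a = 4r, so r = 0.3536 × a = 138 pm.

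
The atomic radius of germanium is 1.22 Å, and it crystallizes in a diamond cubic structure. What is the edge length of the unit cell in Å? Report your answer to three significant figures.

In a diamond cubic lattice, nearest neighbors lie along the body diagonal with √3·a = 8r.
a = 8r/√3 = 8 × 1.22 / 1.7321 = 5.63 Å.

5.63 Å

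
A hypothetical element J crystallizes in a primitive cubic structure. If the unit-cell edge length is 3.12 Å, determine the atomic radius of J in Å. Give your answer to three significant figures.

1.56 Å

In a simple cubic lattice, atoms touch along the cell edge, so a = 2r.
r = a/2 = 3.12/2 = 1.56 Å.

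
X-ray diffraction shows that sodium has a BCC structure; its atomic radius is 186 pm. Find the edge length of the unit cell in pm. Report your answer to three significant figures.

In a BCC lattice, atoms touch along the body diagonal, so √3·a = 4r.
a = 4r/√3 = 4 × 186 / 1.7321 = 430 pm.

430 pm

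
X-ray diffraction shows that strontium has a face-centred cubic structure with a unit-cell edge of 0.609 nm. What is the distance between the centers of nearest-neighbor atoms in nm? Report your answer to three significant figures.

0.431 nm

In an FCC structure, atoms touch along the face diagonal, so √2·a = 4r; the nearest-neighbor distance equals 2r = 0.7071·a.
d = 0.7071 × 0.609 = 0.431 nm.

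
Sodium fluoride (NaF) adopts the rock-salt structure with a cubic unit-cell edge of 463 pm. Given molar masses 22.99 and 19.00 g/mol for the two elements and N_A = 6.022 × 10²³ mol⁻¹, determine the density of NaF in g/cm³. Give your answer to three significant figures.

2.81 g/cm³

The rock-salt structure contains Z = 4 formula units per cell; M(NaF) = 22.99 + 19.00 = 41.99 g/mol.
a³ = (4.630 × 10^-8 cm)³ = 9.925 × 10^-23 cm³.
ρ = 4 × 41.99 / (6.022 × 10²³ × 9.925 × 10^-23) = 2.810 g/cm³.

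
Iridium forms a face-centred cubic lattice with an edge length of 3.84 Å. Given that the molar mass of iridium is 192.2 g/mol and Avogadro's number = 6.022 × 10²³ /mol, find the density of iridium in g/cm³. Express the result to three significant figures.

22.5 g/cm³

An FCC unit cell contains Z = 4 atoms.
Cell volume: a³ = (3.84 Å)³ = (3.840 × 10^-8 cm)³ = 5.662 × 10^-23 cm³.
ρ = Z·M/(N_A·a³) = 4 × 192.2 / (6.022 × 10²³ × 5.662 × 10^-23) = 22.55 g/cm³.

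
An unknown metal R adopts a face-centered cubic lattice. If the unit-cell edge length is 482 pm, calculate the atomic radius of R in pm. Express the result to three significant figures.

In an FCC lattice, atoms touch along the face diagonal, so √2·a = 4r.
r = √2·a/4 = 1.4142 × 482 / 4 = 170 pm.

170 pm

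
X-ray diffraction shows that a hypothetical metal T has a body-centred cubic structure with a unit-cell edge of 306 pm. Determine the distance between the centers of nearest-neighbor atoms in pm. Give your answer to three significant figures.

265 pm

In a BCC structure, atoms touch along the body diagonal, so √3·a = 4r; the nearest-neighbor distance equals 2r = 0.8660·a.
d = 0.8660 × 306 = 265 pm.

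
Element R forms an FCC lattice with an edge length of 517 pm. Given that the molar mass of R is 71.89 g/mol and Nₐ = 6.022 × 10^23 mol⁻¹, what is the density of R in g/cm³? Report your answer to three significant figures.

3.46 g/cm³

An FCC unit cell contains Z = 4 atoms.
Cell volume: a³ = (517 pm)³ = (5.170 × 10^-8 cm)³ = 1.382 × 10^-22 cm³.
ρ = Z·M/(N_A·a³) = 4 × 71.89 / (6.022 × 10²³ × 1.382 × 10^-22) = 3.456 g/cm³.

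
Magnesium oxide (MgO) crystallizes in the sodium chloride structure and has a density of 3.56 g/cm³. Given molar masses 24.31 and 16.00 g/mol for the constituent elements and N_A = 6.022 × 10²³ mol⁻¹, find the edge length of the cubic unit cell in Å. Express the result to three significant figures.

M(MgO) = 40.31 g/mol; Z = 4 formula units per cell.
a³ = Z·M/(N_A·ρ) = 4 × 40.31 / (6.022 × 10²³ × 3.56) = 7.521 × 10^-23 cm³, so a = 4.221 × 10^-8 cm = 4.22 Å.

4.22 Å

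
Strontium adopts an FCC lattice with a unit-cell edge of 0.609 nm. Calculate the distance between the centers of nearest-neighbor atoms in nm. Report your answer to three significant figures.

0.431 nm

In an FCC structure, atoms touch along the face diagonal, so √2·a = 4r; the nearest-neighbor distance equals 2r = 0.7071·a.
d = 0.7071 × 0.609 = 0.431 nm.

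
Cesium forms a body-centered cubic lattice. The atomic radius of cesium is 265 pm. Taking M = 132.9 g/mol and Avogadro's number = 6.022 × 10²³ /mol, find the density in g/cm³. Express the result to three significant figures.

1.93 g/cm³

In a BCC lattice, atoms touch along the body diagonal, so √3·a = 4r, giving a = 612.0 pm = 6.120 × 10^-8 cm.
With Z = 2, ρ = Z·M/(N_A·a³) = 2 × 132.9 / (6.022 × 10²³ × 2.292 × 10^-22) = 1.926 g/cm³.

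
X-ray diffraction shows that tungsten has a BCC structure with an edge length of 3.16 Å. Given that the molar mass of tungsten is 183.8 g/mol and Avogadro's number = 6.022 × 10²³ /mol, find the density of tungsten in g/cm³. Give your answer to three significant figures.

A BCC unit cell contains Z = 2 atoms.
Cell volume: a³ = (3.16 Å)³ = (3.160 × 10^-8 cm)³ = 3.155 × 10^-23 cm³.
ρ = Z·M/(N_A·a³) = 2 × 183.8 / (6.022 × 10²³ × 3.155 × 10^-23) = 19.35 g/cm³.

19.3 g/cm³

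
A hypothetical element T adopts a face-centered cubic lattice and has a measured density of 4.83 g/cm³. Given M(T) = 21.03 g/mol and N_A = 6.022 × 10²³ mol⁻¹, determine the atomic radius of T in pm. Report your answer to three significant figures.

For an FCC cell (Z = 4), a³ = Z·M/(N_A·ρ) = 4 × 21.03 / (6.022 × 10²³ × 4.830) = 2.892 × 10^-23 cm³, so a = 3.070 × 10^-8 cm = 307.0 pm.
Atoms touch along the face diagonal, so √2·a = 4r, so r = 0.3536 × a = 109 pm.

109 pm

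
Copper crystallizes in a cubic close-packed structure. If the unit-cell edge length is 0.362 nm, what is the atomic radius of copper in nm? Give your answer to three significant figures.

In an FCC lattice, atoms touch along the face diagonal, so √2·a = 4r.
r = √2·a/4 = 1.4142 × 0.362 / 4 = 0.128 nm.

0.128 nm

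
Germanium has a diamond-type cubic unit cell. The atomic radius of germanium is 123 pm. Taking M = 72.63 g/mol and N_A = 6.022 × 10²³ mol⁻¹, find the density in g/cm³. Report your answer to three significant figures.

5.26 g/cm³

In a diamond cubic lattice, nearest neighbors lie along the body diagonal with √3·a = 8r, giving a = 568.1 pm = 5.681 × 10^-8 cm.
With Z = 8, ρ = Z·M/(N_A·a³) = 8 × 72.63 / (6.022 × 10²³ × 1.834 × 10^-22) = 5.262 g/cm³.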